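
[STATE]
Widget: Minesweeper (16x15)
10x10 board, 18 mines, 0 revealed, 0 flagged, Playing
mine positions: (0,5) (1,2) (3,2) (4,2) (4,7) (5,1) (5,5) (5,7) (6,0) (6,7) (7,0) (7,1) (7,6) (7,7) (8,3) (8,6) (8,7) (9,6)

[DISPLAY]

■■■■■■■■■■      
■■■■■■■■■■      
■■■■■■■■■■      
■■■■■■■■■■      
■■■■■■■■■■      
■■■■■■■■■■      
■■■■■■■■■■      
■■■■■■■■■■      
■■■■■■■■■■      
■■■■■■■■■■      
                
                
                
                
                


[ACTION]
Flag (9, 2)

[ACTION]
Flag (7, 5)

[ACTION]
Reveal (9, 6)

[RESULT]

■■■■■✹■■■■      
■■✹■■■■■■■      
■■■■■■■■■■      
■■✹■■■■■■■      
■■✹■■■■✹■■      
■✹■■■✹■✹■■      
✹■■■■■■✹■■      
✹✹■■■⚑✹✹■■      
■■■✹■■✹✹■■      
■■⚑■■■✹■■■      
                
                
                
                
                


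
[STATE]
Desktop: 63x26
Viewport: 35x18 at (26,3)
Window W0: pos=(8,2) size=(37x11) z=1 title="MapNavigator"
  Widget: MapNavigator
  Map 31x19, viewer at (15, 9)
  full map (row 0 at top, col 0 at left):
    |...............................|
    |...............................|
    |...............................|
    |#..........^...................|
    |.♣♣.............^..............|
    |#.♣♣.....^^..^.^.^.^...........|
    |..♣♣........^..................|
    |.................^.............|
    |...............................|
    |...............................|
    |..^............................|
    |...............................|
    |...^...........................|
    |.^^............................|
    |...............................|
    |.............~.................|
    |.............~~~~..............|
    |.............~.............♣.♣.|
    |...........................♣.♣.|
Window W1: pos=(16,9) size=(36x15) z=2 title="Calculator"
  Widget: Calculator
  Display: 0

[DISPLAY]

                  ┃                
──────────────────┨                
................  ┃                
..^.............  ┃                
................  ┃                
@...............  ┃                
━━━━━━━━━━━━━━━━━━━━━━━━━┓         
or                       ┃         
─────────────────────────┨         
                        0┃         
───┬───┐                 ┃         
 9 │ ÷ │                 ┃         
───┼───┤                 ┃         
 6 │ × │                 ┃         
───┼───┤                 ┃         
 3 │ - │                 ┃         
───┼───┤                 ┃         
 = │ + │                 ┃         


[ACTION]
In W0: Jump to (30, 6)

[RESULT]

                  ┃                
──────────────────┨                
.                 ┃                
.                 ┃                
.                 ┃                
@                 ┃                
━━━━━━━━━━━━━━━━━━━━━━━━━┓         
or                       ┃         
─────────────────────────┨         
                        0┃         
───┬───┐                 ┃         
 9 │ ÷ │                 ┃         
───┼───┤                 ┃         
 6 │ × │                 ┃         
───┼───┤                 ┃         
 3 │ - │                 ┃         
───┼───┤                 ┃         
 = │ + │                 ┃         


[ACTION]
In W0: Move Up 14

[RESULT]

                  ┃                
──────────────────┨                
                  ┃                
                  ┃                
                  ┃                
@                 ┃                
━━━━━━━━━━━━━━━━━━━━━━━━━┓         
or                       ┃         
─────────────────────────┨         
                        0┃         
───┬───┐                 ┃         
 9 │ ÷ │                 ┃         
───┼───┤                 ┃         
 6 │ × │                 ┃         
───┼───┤                 ┃         
 3 │ - │                 ┃         
───┼───┤                 ┃         
 = │ + │                 ┃         


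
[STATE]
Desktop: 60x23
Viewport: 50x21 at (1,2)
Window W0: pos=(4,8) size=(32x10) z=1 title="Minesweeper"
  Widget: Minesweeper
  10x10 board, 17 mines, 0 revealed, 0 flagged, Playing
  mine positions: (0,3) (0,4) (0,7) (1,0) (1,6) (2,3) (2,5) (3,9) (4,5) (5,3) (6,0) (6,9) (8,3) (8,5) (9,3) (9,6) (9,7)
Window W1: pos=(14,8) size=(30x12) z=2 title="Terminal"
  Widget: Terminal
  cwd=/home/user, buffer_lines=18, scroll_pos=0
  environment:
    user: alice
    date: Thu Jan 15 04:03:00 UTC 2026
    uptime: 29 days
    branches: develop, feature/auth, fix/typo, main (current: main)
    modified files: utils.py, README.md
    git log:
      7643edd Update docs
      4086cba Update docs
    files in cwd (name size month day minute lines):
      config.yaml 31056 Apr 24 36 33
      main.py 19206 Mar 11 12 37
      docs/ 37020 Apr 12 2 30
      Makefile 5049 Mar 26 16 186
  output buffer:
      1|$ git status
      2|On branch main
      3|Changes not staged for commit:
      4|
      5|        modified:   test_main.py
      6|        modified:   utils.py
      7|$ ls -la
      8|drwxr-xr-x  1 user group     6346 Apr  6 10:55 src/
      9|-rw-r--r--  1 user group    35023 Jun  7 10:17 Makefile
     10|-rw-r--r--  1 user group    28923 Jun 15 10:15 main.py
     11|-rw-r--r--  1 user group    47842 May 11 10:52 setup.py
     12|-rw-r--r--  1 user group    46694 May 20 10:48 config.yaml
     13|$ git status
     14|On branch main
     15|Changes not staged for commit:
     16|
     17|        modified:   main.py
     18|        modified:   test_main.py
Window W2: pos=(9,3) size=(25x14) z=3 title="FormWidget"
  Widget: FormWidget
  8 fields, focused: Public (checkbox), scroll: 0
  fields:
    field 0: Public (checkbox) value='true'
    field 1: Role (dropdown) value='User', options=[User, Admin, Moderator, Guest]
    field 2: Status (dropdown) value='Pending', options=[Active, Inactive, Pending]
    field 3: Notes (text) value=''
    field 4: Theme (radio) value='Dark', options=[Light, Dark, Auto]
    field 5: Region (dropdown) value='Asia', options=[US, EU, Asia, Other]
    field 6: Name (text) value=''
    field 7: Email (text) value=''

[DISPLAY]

                                                  
        ┏━━━━━━━━━━━━━━━━━━━━━━━┓                 
        ┃ FormWidget            ┃                 
        ┠───────────────────────┨                 
        ┃> Public:     [x]      ┃                 
        ┃  Role:       [User  ▼]┃                 
   ┏━━━━┃  Status:     [Pendin▼]┃━━━━━━━━━┓       
   ┃ Min┃  Notes:      [       ]┃         ┃       
   ┠────┃  Theme:      ( ) Light┃─────────┨       
   ┃■■■■┃  Region:     [Asia  ▼]┃         ┃       
   ┃■■■■┃  Name:       [       ]┃         ┃       
   ┃■■■■┃  Email:      [       ]┃for commi┃       
   ┃■■■■┃                       ┃         ┃       
   ┃■■■■┃                       ┃ test_mai┃       
   ┃■■■■┗━━━━━━━━━━━━━━━━━━━━━━━┛ utils.py┃       
   ┗━━━━━━━━━┃$ ls -la                    ┃       
             ┃drwxr-xr-x  1 user group    ┃       
             ┗━━━━━━━━━━━━━━━━━━━━━━━━━━━━┛       
                                                  
                                                  
                                                  


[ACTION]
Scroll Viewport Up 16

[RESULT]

                                                  
                                                  
                                                  
        ┏━━━━━━━━━━━━━━━━━━━━━━━┓                 
        ┃ FormWidget            ┃                 
        ┠───────────────────────┨                 
        ┃> Public:     [x]      ┃                 
        ┃  Role:       [User  ▼]┃                 
   ┏━━━━┃  Status:     [Pendin▼]┃━━━━━━━━━┓       
   ┃ Min┃  Notes:      [       ]┃         ┃       
   ┠────┃  Theme:      ( ) Light┃─────────┨       
   ┃■■■■┃  Region:     [Asia  ▼]┃         ┃       
   ┃■■■■┃  Name:       [       ]┃         ┃       
   ┃■■■■┃  Email:      [       ]┃for commi┃       
   ┃■■■■┃                       ┃         ┃       
   ┃■■■■┃                       ┃ test_mai┃       
   ┃■■■■┗━━━━━━━━━━━━━━━━━━━━━━━┛ utils.py┃       
   ┗━━━━━━━━━┃$ ls -la                    ┃       
             ┃drwxr-xr-x  1 user group    ┃       
             ┗━━━━━━━━━━━━━━━━━━━━━━━━━━━━┛       
                                                  


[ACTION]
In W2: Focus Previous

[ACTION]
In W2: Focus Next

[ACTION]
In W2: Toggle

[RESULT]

                                                  
                                                  
                                                  
        ┏━━━━━━━━━━━━━━━━━━━━━━━┓                 
        ┃ FormWidget            ┃                 
        ┠───────────────────────┨                 
        ┃> Public:     [ ]      ┃                 
        ┃  Role:       [User  ▼]┃                 
   ┏━━━━┃  Status:     [Pendin▼]┃━━━━━━━━━┓       
   ┃ Min┃  Notes:      [       ]┃         ┃       
   ┠────┃  Theme:      ( ) Light┃─────────┨       
   ┃■■■■┃  Region:     [Asia  ▼]┃         ┃       
   ┃■■■■┃  Name:       [       ]┃         ┃       
   ┃■■■■┃  Email:      [       ]┃for commi┃       
   ┃■■■■┃                       ┃         ┃       
   ┃■■■■┃                       ┃ test_mai┃       
   ┃■■■■┗━━━━━━━━━━━━━━━━━━━━━━━┛ utils.py┃       
   ┗━━━━━━━━━┃$ ls -la                    ┃       
             ┃drwxr-xr-x  1 user group    ┃       
             ┗━━━━━━━━━━━━━━━━━━━━━━━━━━━━┛       
                                                  


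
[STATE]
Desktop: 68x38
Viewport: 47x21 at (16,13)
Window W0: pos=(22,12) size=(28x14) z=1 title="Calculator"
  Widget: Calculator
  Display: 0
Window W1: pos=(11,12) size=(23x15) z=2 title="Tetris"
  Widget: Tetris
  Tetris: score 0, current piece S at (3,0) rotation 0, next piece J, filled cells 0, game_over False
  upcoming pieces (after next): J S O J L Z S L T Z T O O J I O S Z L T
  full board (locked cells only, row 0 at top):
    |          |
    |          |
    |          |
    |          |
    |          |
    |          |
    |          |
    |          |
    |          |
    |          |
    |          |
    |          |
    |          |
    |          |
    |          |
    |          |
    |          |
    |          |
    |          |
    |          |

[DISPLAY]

ris              ┃               ┃             
─────────────────┨───────────────┨             
      │Next:     ┃              0┃             
      │█         ┃─┬───┐         ┃             
      │███       ┃ │ ÷ │         ┃             
      │          ┃─┼───┤         ┃             
      │          ┃ │ × │         ┃             
      │          ┃─┼───┤         ┃             
      │Score:    ┃ │ - │         ┃             
      │0         ┃─┼───┤         ┃             
      │          ┃ │ + │         ┃             
      │          ┃─┴───┘         ┃             
      │          ┃━━━━━━━━━━━━━━━┛             
━━━━━━━━━━━━━━━━━┛                             
                                               
                                               
                                               
                                               
                                               
                                               
                                               


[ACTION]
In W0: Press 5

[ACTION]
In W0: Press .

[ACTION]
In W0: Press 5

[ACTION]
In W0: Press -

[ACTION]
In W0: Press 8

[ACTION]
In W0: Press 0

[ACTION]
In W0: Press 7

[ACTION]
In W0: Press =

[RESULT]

ris              ┃               ┃             
─────────────────┨───────────────┨             
      │Next:     ┃         -801.5┃             
      │█         ┃─┬───┐         ┃             
      │███       ┃ │ ÷ │         ┃             
      │          ┃─┼───┤         ┃             
      │          ┃ │ × │         ┃             
      │          ┃─┼───┤         ┃             
      │Score:    ┃ │ - │         ┃             
      │0         ┃─┼───┤         ┃             
      │          ┃ │ + │         ┃             
      │          ┃─┴───┘         ┃             
      │          ┃━━━━━━━━━━━━━━━┛             
━━━━━━━━━━━━━━━━━┛                             
                                               
                                               
                                               
                                               
                                               
                                               
                                               


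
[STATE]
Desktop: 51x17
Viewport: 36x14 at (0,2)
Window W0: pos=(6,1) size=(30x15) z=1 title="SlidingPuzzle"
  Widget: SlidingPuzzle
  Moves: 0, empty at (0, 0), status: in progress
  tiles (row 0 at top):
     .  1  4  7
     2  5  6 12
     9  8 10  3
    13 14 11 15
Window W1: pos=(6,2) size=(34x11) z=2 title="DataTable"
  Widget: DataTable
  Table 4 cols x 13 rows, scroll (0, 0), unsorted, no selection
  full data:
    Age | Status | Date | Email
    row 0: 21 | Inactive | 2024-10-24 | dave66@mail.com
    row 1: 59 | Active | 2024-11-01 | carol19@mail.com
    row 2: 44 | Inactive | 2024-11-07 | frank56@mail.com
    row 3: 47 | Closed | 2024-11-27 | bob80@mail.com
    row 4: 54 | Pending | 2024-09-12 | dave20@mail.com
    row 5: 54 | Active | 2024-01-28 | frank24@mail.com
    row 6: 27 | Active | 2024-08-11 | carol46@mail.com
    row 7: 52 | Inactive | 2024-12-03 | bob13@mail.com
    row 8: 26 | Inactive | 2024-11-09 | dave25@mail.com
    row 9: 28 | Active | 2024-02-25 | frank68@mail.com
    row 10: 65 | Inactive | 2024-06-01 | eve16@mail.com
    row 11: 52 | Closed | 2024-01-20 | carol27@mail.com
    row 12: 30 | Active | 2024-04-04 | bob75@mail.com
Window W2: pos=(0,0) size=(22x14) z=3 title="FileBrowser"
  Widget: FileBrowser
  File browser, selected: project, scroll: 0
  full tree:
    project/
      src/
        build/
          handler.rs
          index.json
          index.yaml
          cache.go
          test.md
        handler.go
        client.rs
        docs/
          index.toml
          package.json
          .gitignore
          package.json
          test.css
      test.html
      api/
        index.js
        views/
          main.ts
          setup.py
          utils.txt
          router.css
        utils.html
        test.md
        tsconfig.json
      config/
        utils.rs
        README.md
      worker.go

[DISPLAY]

┠────────────────────┨━━━━━━━━━━━━━━
┃> [-] project/      ┃              
┃    [+] src/        ┃──────────────
┃    test.html       ┃te      │Email
┃    [+] api/        ┃────────┼─────
┃    [+] config/     ┃24-10-24│dave6
┃    worker.go       ┃24-11-01│carol
┃                    ┃24-11-07│frank
┃                    ┃24-11-27│bob80
┃                    ┃24-09-12│dave2
┃                    ┃━━━━━━━━━━━━━━
┗━━━━━━━━━━━━━━━━━━━━┛             ┃
      ┃                            ┃
      ┗━━━━━━━━━━━━━━━━━━━━━━━━━━━━┛


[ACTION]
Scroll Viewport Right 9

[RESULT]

────────────┨━━━━━━━━━━━━━━━━━┓     
oject/      ┃                 ┃     
src/        ┃─────────────────┨     
.html       ┃te      │Email   ┃     
api/        ┃────────┼────────┃     
config/     ┃24-10-24│dave66@m┃     
er.go       ┃24-11-01│carol19@┃     
            ┃24-11-07│frank56@┃     
            ┃24-11-27│bob80@ma┃     
            ┃24-09-12│dave20@m┃     
            ┃━━━━━━━━━━━━━━━━━┛     
━━━━━━━━━━━━┛             ┃         
                          ┃         
━━━━━━━━━━━━━━━━━━━━━━━━━━┛         


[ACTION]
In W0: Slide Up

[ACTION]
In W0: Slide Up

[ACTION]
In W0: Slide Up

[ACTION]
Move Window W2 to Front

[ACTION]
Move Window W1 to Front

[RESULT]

━━━━━━━━━━━━━━━━━━━━━━━━━━━━━━┓     
ataTable                      ┃     
──────────────────────────────┨     
e│Status  │Date      │Email   ┃     
─┼────────┼──────────┼────────┃     
 │Inactive│2024-10-24│dave66@m┃     
 │Active  │2024-11-01│carol19@┃     
 │Inactive│2024-11-07│frank56@┃     
 │Closed  │2024-11-27│bob80@ma┃     
 │Pending │2024-09-12│dave20@m┃     
━━━━━━━━━━━━━━━━━━━━━━━━━━━━━━┛     
━━━━━━━━━━━━┛             ┃         
                          ┃         
━━━━━━━━━━━━━━━━━━━━━━━━━━┛         


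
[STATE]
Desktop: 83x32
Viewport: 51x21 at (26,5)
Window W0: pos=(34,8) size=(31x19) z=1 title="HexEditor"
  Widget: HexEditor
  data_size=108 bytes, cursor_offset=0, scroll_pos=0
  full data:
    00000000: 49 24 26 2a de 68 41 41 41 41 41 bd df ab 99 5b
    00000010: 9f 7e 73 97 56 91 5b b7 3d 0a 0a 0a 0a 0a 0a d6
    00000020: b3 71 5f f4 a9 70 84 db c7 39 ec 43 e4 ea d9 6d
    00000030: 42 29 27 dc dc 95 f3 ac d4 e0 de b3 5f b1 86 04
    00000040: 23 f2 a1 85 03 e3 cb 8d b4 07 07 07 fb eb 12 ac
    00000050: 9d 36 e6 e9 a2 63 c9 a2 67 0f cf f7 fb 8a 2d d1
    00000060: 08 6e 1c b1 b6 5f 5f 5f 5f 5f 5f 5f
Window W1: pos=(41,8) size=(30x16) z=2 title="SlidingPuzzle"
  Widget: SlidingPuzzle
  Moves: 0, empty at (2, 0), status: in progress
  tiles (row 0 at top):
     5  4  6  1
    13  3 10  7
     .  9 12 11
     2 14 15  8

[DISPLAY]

                                                   
                                                   
                                                   
        ┏━━━━━━┏━━━━━━━━━━━━━━━━━━━━━━━━━━━━┓      
        ┃ HexEd┃ SlidingPuzzle              ┃      
        ┠──────┠────────────────────────────┨      
        ┃000000┃┌────┬────┬────┬────┐       ┃      
        ┃000000┃│  5 │  4 │  6 │  1 │       ┃      
        ┃000000┃├────┼────┼────┼────┤       ┃      
        ┃000000┃│ 13 │  3 │ 10 │  7 │       ┃      
        ┃000000┃├────┼────┼────┼────┤       ┃      
        ┃000000┃│    │  9 │ 12 │ 11 │       ┃      
        ┃000000┃├────┼────┼────┼────┤       ┃      
        ┃      ┃│  2 │ 14 │ 15 │  8 │       ┃      
        ┃      ┃└────┴────┴────┴────┘       ┃      
        ┃      ┃Moves: 0                    ┃      
        ┃      ┃                            ┃      
        ┃      ┃                            ┃      
        ┃      ┗━━━━━━━━━━━━━━━━━━━━━━━━━━━━┛      
        ┃                             ┃            
        ┃                             ┃            


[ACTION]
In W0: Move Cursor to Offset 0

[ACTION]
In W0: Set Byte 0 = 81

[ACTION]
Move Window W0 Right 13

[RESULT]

                                                   
                                                   
                                                   
               ┏━━━━━━━━━━━━━━━━━━━━━━━━━━━━┓━━━━━━
               ┃ SlidingPuzzle              ┃      
               ┠────────────────────────────┨──────
               ┃┌────┬────┬────┬────┐       ┃e 68 4
               ┃│  5 │  4 │  6 │  1 │       ┃6 91 5
               ┃├────┼────┼────┼────┤       ┃9 70 8
               ┃│ 13 │  3 │ 10 │  7 │       ┃c 95 f
               ┃├────┼────┼────┼────┤       ┃3 e3 c
               ┃│    │  9 │ 12 │ 11 │       ┃2 63 c
               ┃├────┼────┼────┼────┤       ┃6 5f 5
               ┃│  2 │ 14 │ 15 │  8 │       ┃      
               ┃└────┴────┴────┴────┘       ┃      
               ┃Moves: 0                    ┃      
               ┃                            ┃      
               ┃                            ┃      
               ┗━━━━━━━━━━━━━━━━━━━━━━━━━━━━┛      
                     ┃                             
                     ┃                             


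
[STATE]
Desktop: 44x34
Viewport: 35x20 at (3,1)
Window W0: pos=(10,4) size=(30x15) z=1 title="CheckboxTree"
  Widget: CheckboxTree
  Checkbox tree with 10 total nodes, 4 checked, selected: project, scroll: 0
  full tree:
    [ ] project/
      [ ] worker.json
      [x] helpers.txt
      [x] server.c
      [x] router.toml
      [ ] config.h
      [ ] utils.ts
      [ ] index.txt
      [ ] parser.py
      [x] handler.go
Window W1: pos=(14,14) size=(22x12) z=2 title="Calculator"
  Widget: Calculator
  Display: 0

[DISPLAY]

                                   
                                   
                                   
       ┏━━━━━━━━━━━━━━━━━━━━━━━━━━━
       ┃ CheckboxTree              
       ┠───────────────────────────
       ┃>[-] project/              
       ┃   [ ] worker.json         
       ┃   [x] helpers.txt         
       ┃   [x] server.c            
       ┃   [x] router.toml         
       ┃   [ ] config.h            
       ┃   [ ] utils.ts            
       ┃   ┏━━━━━━━━━━━━━━━━━━━━┓  
       ┃   ┃ Calculator         ┃  
       ┃   ┠────────────────────┨  
       ┃   ┃                   0┃  
       ┗━━━┃┌───┬───┬───┬───┐   ┃━━
           ┃│ 7 │ 8 │ 9 │ ÷ │   ┃  
           ┃├───┼───┼───┼───┤   ┃  


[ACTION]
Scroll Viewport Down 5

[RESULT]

       ┠───────────────────────────
       ┃>[-] project/              
       ┃   [ ] worker.json         
       ┃   [x] helpers.txt         
       ┃   [x] server.c            
       ┃   [x] router.toml         
       ┃   [ ] config.h            
       ┃   [ ] utils.ts            
       ┃   ┏━━━━━━━━━━━━━━━━━━━━┓  
       ┃   ┃ Calculator         ┃  
       ┃   ┠────────────────────┨  
       ┃   ┃                   0┃  
       ┗━━━┃┌───┬───┬───┬───┐   ┃━━
           ┃│ 7 │ 8 │ 9 │ ÷ │   ┃  
           ┃├───┼───┼───┼───┤   ┃  
           ┃│ 4 │ 5 │ 6 │ × │   ┃  
           ┃├───┼───┼───┼───┤   ┃  
           ┃│ 1 │ 2 │ 3 │ - │   ┃  
           ┃└───┴───┴───┴───┘   ┃  
           ┗━━━━━━━━━━━━━━━━━━━━┛  


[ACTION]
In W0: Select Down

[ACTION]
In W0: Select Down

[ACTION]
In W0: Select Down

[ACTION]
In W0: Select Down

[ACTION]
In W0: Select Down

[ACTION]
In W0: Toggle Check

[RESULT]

       ┠───────────────────────────
       ┃ [-] project/              
       ┃   [ ] worker.json         
       ┃   [x] helpers.txt         
       ┃   [x] server.c            
       ┃   [x] router.toml         
       ┃>  [x] config.h            
       ┃   [ ] utils.ts            
       ┃   ┏━━━━━━━━━━━━━━━━━━━━┓  
       ┃   ┃ Calculator         ┃  
       ┃   ┠────────────────────┨  
       ┃   ┃                   0┃  
       ┗━━━┃┌───┬───┬───┬───┐   ┃━━
           ┃│ 7 │ 8 │ 9 │ ÷ │   ┃  
           ┃├───┼───┼───┼───┤   ┃  
           ┃│ 4 │ 5 │ 6 │ × │   ┃  
           ┃├───┼───┼───┼───┤   ┃  
           ┃│ 1 │ 2 │ 3 │ - │   ┃  
           ┃└───┴───┴───┴───┘   ┃  
           ┗━━━━━━━━━━━━━━━━━━━━┛  


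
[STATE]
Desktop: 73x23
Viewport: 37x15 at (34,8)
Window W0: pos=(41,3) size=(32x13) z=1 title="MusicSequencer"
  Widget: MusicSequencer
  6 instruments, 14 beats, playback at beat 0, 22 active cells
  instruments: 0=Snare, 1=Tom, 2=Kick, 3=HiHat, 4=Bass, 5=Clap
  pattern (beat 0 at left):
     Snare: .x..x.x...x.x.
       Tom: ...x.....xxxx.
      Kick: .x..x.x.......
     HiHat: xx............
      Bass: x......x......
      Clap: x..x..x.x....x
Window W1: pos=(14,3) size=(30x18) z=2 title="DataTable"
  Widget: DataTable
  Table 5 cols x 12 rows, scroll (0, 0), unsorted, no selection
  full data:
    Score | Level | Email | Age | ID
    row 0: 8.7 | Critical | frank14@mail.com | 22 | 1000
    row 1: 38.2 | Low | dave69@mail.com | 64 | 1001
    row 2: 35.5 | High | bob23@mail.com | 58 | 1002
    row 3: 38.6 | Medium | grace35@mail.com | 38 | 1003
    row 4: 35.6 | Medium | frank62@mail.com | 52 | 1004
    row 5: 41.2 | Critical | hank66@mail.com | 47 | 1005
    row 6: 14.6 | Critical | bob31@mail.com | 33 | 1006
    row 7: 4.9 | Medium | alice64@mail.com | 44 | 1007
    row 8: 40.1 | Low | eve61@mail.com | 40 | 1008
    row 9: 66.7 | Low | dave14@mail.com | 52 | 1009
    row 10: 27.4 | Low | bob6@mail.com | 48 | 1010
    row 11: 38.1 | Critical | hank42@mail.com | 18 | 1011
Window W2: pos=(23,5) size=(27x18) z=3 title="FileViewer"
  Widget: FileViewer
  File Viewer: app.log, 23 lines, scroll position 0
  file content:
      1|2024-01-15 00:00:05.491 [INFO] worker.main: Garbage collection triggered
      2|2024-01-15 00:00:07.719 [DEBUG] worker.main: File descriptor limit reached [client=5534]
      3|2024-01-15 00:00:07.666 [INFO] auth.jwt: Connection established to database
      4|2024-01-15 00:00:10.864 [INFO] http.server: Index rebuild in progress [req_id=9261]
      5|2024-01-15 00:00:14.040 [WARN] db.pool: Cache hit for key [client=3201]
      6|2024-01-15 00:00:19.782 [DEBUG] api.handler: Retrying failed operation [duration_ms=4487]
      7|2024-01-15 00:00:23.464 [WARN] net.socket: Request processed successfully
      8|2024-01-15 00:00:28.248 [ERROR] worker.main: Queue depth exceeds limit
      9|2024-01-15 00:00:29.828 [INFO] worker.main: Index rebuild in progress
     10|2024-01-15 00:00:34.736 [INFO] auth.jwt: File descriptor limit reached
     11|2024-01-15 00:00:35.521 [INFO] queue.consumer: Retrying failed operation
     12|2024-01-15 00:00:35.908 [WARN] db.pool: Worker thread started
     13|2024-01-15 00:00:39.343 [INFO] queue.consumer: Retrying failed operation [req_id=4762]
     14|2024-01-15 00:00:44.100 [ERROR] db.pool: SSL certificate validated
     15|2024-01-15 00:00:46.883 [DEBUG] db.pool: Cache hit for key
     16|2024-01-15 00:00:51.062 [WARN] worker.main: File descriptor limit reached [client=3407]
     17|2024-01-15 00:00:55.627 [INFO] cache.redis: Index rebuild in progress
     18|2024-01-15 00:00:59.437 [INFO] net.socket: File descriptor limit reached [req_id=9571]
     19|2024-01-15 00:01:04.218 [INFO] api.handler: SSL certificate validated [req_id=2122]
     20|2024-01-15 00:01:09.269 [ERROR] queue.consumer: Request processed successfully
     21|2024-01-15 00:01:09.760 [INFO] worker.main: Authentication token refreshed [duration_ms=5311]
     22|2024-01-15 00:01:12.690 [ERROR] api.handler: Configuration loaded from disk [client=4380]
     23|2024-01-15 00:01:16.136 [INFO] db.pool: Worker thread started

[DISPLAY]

 00:00:05.491 ▲┃·█·····████·         
 00:00:07.719 █┃··█·█·······         
 00:00:07.666 ░┃············         
 00:00:10.864 ░┃·····█······         
 00:00:14.040 ░┃·█··█·█····█         
 00:00:19.782 ░┃                     
 00:00:23.464 ░┃                     
 00:00:28.248 ░┃━━━━━━━━━━━━━━━━━━━━━
 00:00:29.828 ░┃                     
 00:00:34.736 ░┃                     
 00:00:35.521 ░┃                     
 00:00:35.908 ░┃                     
 00:00:39.343 ░┃                     
 00:00:44.100 ▼┃                     
━━━━━━━━━━━━━━━┛                     


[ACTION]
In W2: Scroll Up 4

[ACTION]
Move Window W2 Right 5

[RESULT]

01-15 00:00:05.491 ▲┃··████·         
01-15 00:00:07.719 █┃·······         
01-15 00:00:07.666 ░┃·······         
01-15 00:00:10.864 ░┃█······         
01-15 00:00:14.040 ░┃·█····█         
01-15 00:00:19.782 ░┃                
01-15 00:00:23.464 ░┃                
01-15 00:00:28.248 ░┃━━━━━━━━━━━━━━━━
01-15 00:00:29.828 ░┃                
01-15 00:00:34.736 ░┃                
01-15 00:00:35.521 ░┃                
01-15 00:00:35.908 ░┃                
01-15 00:00:39.343 ░┃                
01-15 00:00:44.100 ▼┃                
━━━━━━━━━━━━━━━━━━━━┛                


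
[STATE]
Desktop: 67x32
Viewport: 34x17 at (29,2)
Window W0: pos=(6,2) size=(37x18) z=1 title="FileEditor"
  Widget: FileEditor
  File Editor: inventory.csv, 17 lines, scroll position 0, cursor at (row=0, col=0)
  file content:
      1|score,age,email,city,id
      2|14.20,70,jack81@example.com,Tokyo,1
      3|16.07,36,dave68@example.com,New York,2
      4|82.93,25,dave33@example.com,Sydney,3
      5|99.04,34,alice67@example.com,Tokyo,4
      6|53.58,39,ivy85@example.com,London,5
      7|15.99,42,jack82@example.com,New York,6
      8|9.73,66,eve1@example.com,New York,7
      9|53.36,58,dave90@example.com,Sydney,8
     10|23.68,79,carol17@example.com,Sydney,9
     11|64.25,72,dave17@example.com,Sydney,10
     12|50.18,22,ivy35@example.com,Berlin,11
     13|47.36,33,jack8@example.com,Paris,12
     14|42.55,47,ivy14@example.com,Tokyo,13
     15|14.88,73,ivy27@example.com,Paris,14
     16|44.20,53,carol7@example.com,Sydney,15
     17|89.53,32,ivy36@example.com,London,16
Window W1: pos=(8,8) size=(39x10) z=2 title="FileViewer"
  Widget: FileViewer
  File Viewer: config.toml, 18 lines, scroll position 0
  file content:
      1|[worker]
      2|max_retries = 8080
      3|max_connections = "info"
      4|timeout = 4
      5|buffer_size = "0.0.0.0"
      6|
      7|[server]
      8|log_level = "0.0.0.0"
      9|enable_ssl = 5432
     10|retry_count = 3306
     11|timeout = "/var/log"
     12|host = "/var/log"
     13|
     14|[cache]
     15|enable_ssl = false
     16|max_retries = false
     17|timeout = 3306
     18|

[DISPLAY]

━━━━━━━━━━━━━┓                    
             ┃                    
─────────────┨                    
d           ▲┃                    
e.com,Tokyo,█┃                    
e.com,New Yo░┃                    
━━━━━━━━━━━━━━━━━┓                
                 ┃                
─────────────────┨                
                ▲┃                
                █┃                
nfo"            ░┃                
                ░┃                
.0"             ░┃                
                ▼┃                
━━━━━━━━━━━━━━━━━┛                
.com,Tokyo,1▼┃                    


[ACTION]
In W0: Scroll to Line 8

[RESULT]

━━━━━━━━━━━━━┓                    
             ┃                    
─────────────┨                    
e.com,Sydney▲┃                    
le.com,Tokyo░┃                    
.com,London,░┃                    
━━━━━━━━━━━━━━━━━┓                
                 ┃                
─────────────────┨                
                ▲┃                
                █┃                
nfo"            ░┃                
                ░┃                
.0"             ░┃                
                ▼┃                
━━━━━━━━━━━━━━━━━┛                
.com,London,▼┃                    


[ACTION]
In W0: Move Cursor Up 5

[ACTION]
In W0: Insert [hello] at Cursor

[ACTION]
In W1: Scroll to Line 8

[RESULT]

━━━━━━━━━━━━━┓                    
             ┃                    
─────────────┨                    
e.com,Sydney▲┃                    
le.com,Tokyo░┃                    
.com,London,░┃                    
━━━━━━━━━━━━━━━━━┓                
                 ┃                
─────────────────┨                
"               ▲┃                
                ░┃                
                ░┃                
                █┃                
                ░┃                
                ▼┃                
━━━━━━━━━━━━━━━━━┛                
.com,London,▼┃                    


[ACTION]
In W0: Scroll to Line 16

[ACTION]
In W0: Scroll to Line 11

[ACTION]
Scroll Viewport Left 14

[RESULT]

━━━━━━━━━━━━━━━━━━━━━━━━━━━┓      
tor                        ┃      
───────────────────────────┨      
,dave33@example.com,Sydney▲┃      
,alice67@example.com,Tokyo░┃      
,ivy85@example.com,London,░┃      
━━━━━━━━━━━━━━━━━━━━━━━━━━━━━━━┓  
iewer                          ┃  
───────────────────────────────┨  
vel = "0.0.0.0"               ▲┃  
_ssl = 5432                   ░┃  
count = 3306                  ░┃  
t = "/var/log"                █┃  
 "/var/log"                   ░┃  
                              ▼┃  
━━━━━━━━━━━━━━━━━━━━━━━━━━━━━━━┛  
,ivy36@example.com,London,▼┃      


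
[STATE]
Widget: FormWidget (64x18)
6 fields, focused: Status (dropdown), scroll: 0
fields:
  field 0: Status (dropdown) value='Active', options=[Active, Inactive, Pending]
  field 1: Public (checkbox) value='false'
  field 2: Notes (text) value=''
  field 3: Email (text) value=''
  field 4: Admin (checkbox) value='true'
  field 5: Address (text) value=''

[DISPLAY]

> Status:     [Active                                         ▼]
  Public:     [ ]                                               
  Notes:      [                                                ]
  Email:      [                                                ]
  Admin:      [x]                                               
  Address:    [                                                ]
                                                                
                                                                
                                                                
                                                                
                                                                
                                                                
                                                                
                                                                
                                                                
                                                                
                                                                
                                                                


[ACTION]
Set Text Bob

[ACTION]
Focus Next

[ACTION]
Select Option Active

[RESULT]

  Status:     [Active                                         ▼]
> Public:     [ ]                                               
  Notes:      [                                                ]
  Email:      [                                                ]
  Admin:      [x]                                               
  Address:    [                                                ]
                                                                
                                                                
                                                                
                                                                
                                                                
                                                                
                                                                
                                                                
                                                                
                                                                
                                                                
                                                                


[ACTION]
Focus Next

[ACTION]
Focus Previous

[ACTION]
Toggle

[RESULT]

  Status:     [Active                                         ▼]
> Public:     [x]                                               
  Notes:      [                                                ]
  Email:      [                                                ]
  Admin:      [x]                                               
  Address:    [                                                ]
                                                                
                                                                
                                                                
                                                                
                                                                
                                                                
                                                                
                                                                
                                                                
                                                                
                                                                
                                                                
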